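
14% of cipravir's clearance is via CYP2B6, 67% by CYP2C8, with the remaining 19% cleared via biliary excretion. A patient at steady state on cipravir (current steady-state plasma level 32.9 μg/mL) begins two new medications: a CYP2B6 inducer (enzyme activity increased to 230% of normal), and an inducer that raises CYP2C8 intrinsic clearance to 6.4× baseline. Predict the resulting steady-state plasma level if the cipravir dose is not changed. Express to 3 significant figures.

6.85 μg/mL

The CYP2B6 pathway (14% of clearance) is boosted to 2.3× activity: 0.14 × 2.3 = 0.322.
The CYP2C8 pathway (67% of clearance) rises to 6.4× activity: 0.67 × 6.4 = 4.288.
The remaining 19% of clearance is unaffected.
Relative clearance = 0.322 + 4.288 + 0.19 = 4.8.
Steady-state plasma level ∝ 1/CL: new value = 32.9 / 4.8 = 6.85 μg/mL.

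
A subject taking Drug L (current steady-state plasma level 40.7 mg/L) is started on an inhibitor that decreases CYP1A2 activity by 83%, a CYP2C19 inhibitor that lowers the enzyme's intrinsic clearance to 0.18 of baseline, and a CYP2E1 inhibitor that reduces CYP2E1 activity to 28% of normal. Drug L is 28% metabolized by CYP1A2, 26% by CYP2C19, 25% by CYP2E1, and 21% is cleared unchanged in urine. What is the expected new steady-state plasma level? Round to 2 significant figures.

1.1 × 10² mg/L

The CYP1A2 pathway (28% of clearance) falls to 0.17× activity: 0.28 × 0.17 = 0.0476.
The CYP2C19 pathway (26% of clearance) is reduced to 0.18× activity: 0.26 × 0.18 = 0.0468.
The CYP2E1 pathway (25% of clearance) falls to 0.28× activity: 0.25 × 0.28 = 0.07.
The remaining 21% of clearance is unaffected.
New clearance relative to baseline: 0.0476 + 0.0468 + 0.07 + 0.21 = 0.3744.
New steady-state plasma level = 40.7 / 0.3744 = 1.1 × 10² mg/L (concentration scales inversely with clearance).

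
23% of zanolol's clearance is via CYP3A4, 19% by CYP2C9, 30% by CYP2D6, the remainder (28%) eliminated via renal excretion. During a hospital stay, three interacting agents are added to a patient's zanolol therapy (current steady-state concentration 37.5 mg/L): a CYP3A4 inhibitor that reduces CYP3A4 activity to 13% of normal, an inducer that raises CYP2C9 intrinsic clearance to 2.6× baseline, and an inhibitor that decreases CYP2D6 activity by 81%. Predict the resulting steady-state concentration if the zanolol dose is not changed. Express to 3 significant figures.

43.6 mg/L

CYP3A4: 0.23 × 0.13 = 0.0299
CYP2C9: 0.19 × 2.6 = 0.494
CYP2D6: 0.3 × 0.19 = 0.057
Other: 0.28 (unchanged)
New clearance relative to baseline: 0.0299 + 0.494 + 0.057 + 0.28 = 0.8609.
Dividing the baseline by the relative clearance: 37.5 / 0.8609 = 43.6 mg/L.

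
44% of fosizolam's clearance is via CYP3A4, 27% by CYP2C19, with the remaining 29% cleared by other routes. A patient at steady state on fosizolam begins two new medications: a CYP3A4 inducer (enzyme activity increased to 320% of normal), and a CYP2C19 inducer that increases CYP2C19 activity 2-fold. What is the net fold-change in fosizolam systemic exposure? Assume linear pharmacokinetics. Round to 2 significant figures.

0.45

The CYP3A4 pathway (44% of clearance) rises to 3.2× activity: 0.44 × 3.2 = 1.408.
The CYP2C19 pathway (27% of clearance) is boosted to 2× activity: 0.27 × 2 = 0.54.
Non-CYP routes (29%) are unchanged.
Relative clearance = 1.408 + 0.54 + 0.29 = 2.238.
Systemic exposure ∝ 1/CL: fold-change = 1 / 2.238 = 0.45.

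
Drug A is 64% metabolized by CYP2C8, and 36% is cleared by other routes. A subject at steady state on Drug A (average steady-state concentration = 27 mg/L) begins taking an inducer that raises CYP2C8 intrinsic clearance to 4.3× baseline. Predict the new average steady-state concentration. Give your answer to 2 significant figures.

8.7 mg/L

The CYP2C8 pathway (64% of clearance) is boosted to 4.3× activity: 0.64 × 4.3 = 2.752.
The remaining 36% of clearance is unaffected.
Relative clearance = 2.752 + 0.36 = 3.112.
New average steady-state concentration = baseline ÷ relative clearance = 27 / 3.112 = 8.7 mg/L.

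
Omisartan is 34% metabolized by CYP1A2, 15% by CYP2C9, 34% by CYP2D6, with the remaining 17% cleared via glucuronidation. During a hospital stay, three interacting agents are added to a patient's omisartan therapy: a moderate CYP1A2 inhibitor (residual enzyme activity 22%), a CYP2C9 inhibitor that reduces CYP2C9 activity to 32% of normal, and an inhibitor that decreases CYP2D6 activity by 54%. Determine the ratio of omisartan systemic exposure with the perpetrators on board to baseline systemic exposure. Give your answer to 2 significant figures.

2.2

The CYP1A2 pathway (34% of clearance) drops to 0.22× activity: 0.34 × 0.22 = 0.0748.
The CYP2C9 pathway (15% of clearance) drops to 0.32× activity: 0.15 × 0.32 = 0.048.
The CYP2D6 pathway (34% of clearance) drops to 0.46× activity: 0.34 × 0.46 = 0.1564.
The remaining 17% of clearance is unaffected.
CL_new/CL_old = 0.0748 + 0.048 + 0.1564 + 0.17 = 0.4492.
Net systemic exposure ratio = 1 / 0.4492 = 2.2.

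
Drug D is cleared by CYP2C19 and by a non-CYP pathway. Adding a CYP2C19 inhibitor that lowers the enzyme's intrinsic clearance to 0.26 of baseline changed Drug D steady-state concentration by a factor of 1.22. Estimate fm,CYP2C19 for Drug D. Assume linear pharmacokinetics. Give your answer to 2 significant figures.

Write x for the fraction cleared via CYP2C19. The observed steady-state concentration change means clearance fell to 1/1.22 = 0.8197 of baseline.
Only the CYP2C19 route changed, so 0.8197 = x·0.26 + (1 − x), giving x = 0.24.

0.24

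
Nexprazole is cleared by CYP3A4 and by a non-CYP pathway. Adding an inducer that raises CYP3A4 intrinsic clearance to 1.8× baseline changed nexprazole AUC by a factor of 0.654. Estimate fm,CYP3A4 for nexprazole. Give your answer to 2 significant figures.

Let x = fm,CYP3A4. Because AUC ∝ 1/CL, relative clearance rose to 1/0.654 = 1.529.
Setting x·1.8 + (1 − x) = 1.529 and solving: x = (1.529 − 1)/(1.8 − 1) = 0.66.

0.66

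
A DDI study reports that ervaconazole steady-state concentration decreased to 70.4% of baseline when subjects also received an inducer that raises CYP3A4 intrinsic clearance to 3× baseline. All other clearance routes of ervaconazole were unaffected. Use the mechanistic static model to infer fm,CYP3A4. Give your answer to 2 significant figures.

0.21

CL'/CL = 1 / 0.704 = 1.42
3·fm + (1 − fm) = 1.42
fm = (1.42 − 1) / (3 − 1) = 0.21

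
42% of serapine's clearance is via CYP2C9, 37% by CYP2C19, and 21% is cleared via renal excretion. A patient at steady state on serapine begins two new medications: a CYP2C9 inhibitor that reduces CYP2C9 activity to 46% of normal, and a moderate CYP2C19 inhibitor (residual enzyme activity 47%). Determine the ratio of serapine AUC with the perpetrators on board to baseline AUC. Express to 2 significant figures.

The CYP2C9 pathway (42% of clearance) falls to 0.46× activity: 0.42 × 0.46 = 0.1932.
The CYP2C19 pathway (37% of clearance) falls to 0.47× activity: 0.37 × 0.47 = 0.1739.
Non-CYP routes (21%) are unchanged.
CL_new/CL_old = 0.1932 + 0.1739 + 0.21 = 0.5771.
AUC ∝ 1/CL: fold-change = 1 / 0.5771 = 1.7.

1.7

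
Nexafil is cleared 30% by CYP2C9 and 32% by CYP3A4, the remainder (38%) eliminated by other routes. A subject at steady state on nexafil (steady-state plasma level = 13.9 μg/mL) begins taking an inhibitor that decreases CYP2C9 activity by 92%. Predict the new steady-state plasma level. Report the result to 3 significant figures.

19.2 μg/mL

The CYP2C9 pathway (30% of clearance) drops to 0.08× activity: 0.3 × 0.08 = 0.024.
CYP3A4 (32%) and the residual 38% are unaffected.
New clearance relative to baseline: 0.024 + 0.32 + 0.38 = 0.724.
New steady-state plasma level = baseline ÷ relative clearance = 13.9 / 0.724 = 19.2 μg/mL.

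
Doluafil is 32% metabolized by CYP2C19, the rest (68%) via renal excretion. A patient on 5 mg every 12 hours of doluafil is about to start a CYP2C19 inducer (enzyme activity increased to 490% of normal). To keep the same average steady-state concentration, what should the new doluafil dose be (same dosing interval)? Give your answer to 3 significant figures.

11.2 mg

The CYP2C19 pathway (32% of clearance) increases to 4.9× activity: 0.32 × 4.9 = 1.568.
The remaining 68% of clearance is unaffected.
New clearance relative to baseline: 1.568 + 0.68 = 2.248.
To maintain the same steady-state level, dose must scale with clearance: new dose = 5 × 2.248 = 11.2 mg.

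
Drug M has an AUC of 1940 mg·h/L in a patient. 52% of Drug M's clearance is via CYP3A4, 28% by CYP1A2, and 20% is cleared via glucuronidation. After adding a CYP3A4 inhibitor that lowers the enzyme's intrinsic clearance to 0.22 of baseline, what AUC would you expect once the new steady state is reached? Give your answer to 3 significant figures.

The CYP3A4 pathway (52% of clearance) is reduced to 0.22× activity: 0.52 × 0.22 = 0.1144.
CYP1A2 (28%) and the residual 20% are unaffected.
Relative clearance = 0.1144 + 0.28 + 0.2 = 0.5944.
New AUC = baseline ÷ relative clearance = 1940 / 0.5944 = 3.26 × 10³ mg·h/L.

3.26 × 10³ mg·h/L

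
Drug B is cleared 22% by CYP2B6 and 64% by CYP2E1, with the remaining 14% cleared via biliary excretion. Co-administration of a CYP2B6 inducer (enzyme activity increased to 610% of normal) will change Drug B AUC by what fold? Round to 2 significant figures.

0.47

CYP2B6: 0.22 × 6.1 = 1.342
CYP2E1: 0.64 (unchanged)
Other: 0.14 (unchanged)
New clearance relative to baseline: 1.342 + 0.64 + 0.14 = 2.122.
AUC ratio = CL_old/CL_new = 1 / 2.122 = 0.47.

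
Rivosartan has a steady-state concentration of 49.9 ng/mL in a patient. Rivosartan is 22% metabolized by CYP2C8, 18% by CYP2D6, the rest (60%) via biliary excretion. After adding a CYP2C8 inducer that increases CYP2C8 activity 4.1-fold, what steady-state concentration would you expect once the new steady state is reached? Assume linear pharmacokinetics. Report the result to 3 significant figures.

The CYP2C8 pathway (22% of clearance) is boosted to 4.1× activity: 0.22 × 4.1 = 0.902.
CYP2D6 (18%) and the residual 60% are unaffected.
New clearance relative to baseline: 0.902 + 0.18 + 0.6 = 1.682.
Steady-state concentration ∝ 1/CL, so new value = 49.9 / 1.682 = 29.7 ng/mL.

29.7 ng/mL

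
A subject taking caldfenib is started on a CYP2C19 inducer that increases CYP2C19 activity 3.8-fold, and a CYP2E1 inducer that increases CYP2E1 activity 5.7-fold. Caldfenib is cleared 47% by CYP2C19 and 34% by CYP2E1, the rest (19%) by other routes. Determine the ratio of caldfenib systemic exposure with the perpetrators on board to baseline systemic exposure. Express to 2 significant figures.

0.26

The CYP2C19 pathway (47% of clearance) increases to 3.8× activity: 0.47 × 3.8 = 1.786.
The CYP2E1 pathway (34% of clearance) rises to 5.7× activity: 0.34 × 5.7 = 1.938.
Non-CYP routes (19%) are unchanged.
New clearance relative to baseline: 1.786 + 1.938 + 0.19 = 3.914.
Net systemic exposure ratio = 1 / 3.914 = 0.26.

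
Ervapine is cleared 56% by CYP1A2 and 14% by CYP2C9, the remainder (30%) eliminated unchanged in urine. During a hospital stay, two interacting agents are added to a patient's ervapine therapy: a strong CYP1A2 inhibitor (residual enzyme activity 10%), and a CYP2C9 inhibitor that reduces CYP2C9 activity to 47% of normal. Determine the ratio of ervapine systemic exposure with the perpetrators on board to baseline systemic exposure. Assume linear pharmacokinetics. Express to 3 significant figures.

The CYP1A2 pathway (56% of clearance) falls to 0.1× activity: 0.56 × 0.1 = 0.056.
The CYP2C9 pathway (14% of clearance) is reduced to 0.47× activity: 0.14 × 0.47 = 0.0658.
Non-CYP routes (30%) are unchanged.
Relative clearance = 0.056 + 0.0658 + 0.3 = 0.4218.
Net systemic exposure ratio = 1 / 0.4218 = 2.37.

2.37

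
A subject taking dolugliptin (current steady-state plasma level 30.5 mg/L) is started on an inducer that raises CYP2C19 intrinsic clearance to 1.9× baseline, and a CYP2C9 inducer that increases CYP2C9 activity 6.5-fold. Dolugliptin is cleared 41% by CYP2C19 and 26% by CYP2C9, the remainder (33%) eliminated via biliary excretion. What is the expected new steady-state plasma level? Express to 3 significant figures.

CYP2C19: 0.41 × 1.9 = 0.779
CYP2C9: 0.26 × 6.5 = 1.69
Other: 0.33 (unchanged)
CL_new/CL_old = 0.779 + 1.69 + 0.33 = 2.799.
New steady-state plasma level = 30.5 / 2.799 = 10.9 mg/L (concentration scales inversely with clearance).

10.9 mg/L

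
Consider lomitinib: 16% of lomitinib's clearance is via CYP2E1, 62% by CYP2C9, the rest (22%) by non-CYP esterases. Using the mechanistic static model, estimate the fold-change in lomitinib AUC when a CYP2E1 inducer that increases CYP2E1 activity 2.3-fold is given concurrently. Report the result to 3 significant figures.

0.828

The CYP2E1 pathway (16% of clearance) rises to 2.3× activity: 0.16 × 2.3 = 0.368.
CYP2C9 (62%) and the residual 22% are unaffected.
CL_new/CL_old = 0.368 + 0.62 + 0.22 = 1.208.
Since AUC ∝ 1/CL, the ratio is 1 / 1.208 = 0.828.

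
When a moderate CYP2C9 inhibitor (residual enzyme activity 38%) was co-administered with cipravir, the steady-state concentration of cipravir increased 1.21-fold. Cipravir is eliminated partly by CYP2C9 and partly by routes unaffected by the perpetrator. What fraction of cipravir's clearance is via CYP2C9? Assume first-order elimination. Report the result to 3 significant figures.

Let x = fm,CYP2C9. Because steady-state concentration ∝ 1/CL, relative clearance fell to 1/1.21 = 0.8264.
Only the CYP2C9 route changed, so 0.8264 = x·0.38 + (1 − x), giving x = 0.280.

0.280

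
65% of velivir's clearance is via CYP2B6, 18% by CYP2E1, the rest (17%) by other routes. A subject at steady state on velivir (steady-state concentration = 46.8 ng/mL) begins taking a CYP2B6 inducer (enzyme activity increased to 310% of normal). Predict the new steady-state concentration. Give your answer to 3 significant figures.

CYP2B6: 0.65 × 3.1 = 2.015
CYP2E1: 0.18 (unchanged)
Other: 0.17 (unchanged)
New clearance relative to baseline: 2.015 + 0.18 + 0.17 = 2.365.
With dosing unchanged, steady-state concentration scales as 1/CL: 46.8 / 2.365 = 19.8 ng/mL.

19.8 ng/mL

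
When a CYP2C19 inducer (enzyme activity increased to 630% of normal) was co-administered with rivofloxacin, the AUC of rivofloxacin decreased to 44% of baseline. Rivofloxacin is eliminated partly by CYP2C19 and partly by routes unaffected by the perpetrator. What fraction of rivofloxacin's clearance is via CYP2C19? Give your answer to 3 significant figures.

Let fm be the CYP2C19 fraction. New clearance relative to baseline = fm × 6.3 + (1 − fm).
AUC ratio = 1 / (new CL fraction), so new CL fraction = 1 / 0.440 = 2.273.
fm × 6.3 + 1 − fm = 2.273  ⇒  fm × (6.3 − 1) = 1.273  ⇒  fm = 0.240.

0.240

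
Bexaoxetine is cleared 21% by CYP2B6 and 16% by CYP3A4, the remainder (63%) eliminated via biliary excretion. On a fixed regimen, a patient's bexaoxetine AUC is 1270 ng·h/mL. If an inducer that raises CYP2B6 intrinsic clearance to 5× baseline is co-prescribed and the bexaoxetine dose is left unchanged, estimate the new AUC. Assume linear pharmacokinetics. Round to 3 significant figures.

690 ng·h/mL

The CYP2B6 pathway (21% of clearance) rises to 5× activity: 0.21 × 5 = 1.05.
CYP3A4 (16%) and the residual 63% are unaffected.
Relative clearance = 1.05 + 0.16 + 0.63 = 1.84.
New AUC = baseline ÷ relative clearance = 1270 / 1.84 = 690 ng·h/mL.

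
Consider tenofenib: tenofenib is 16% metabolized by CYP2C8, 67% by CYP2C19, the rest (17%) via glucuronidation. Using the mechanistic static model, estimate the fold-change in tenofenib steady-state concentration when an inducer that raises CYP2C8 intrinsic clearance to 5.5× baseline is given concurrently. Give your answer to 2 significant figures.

The CYP2C8 pathway (16% of clearance) rises to 5.5× activity: 0.16 × 5.5 = 0.88.
CYP2C19 (67%) and the residual 17% are unaffected.
New clearance relative to baseline: 0.88 + 0.67 + 0.17 = 1.72.
Since steady-state concentration ∝ 1/CL, the ratio is 1 / 1.72 = 0.58.

0.58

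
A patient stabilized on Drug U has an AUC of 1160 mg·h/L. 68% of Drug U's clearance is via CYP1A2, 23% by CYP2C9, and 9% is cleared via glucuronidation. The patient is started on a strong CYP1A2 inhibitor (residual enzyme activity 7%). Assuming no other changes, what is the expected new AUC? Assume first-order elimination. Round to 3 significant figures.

3.16 × 10³ mg·h/L

CYP1A2: 0.68 × 0.07 = 0.0476
CYP2C9: 0.23 (unchanged)
Other: 0.09 (unchanged)
CL_new/CL_old = 0.0476 + 0.23 + 0.09 = 0.3676.
AUC ∝ 1/CL, so new value = 1160 / 0.3676 = 3.16 × 10³ mg·h/L.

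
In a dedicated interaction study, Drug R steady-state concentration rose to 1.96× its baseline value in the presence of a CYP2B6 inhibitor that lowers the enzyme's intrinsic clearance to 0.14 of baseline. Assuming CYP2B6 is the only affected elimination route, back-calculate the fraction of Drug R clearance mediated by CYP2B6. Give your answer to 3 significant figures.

0.570

Let x = fm,CYP2B6. Because steady-state concentration ∝ 1/CL, relative clearance fell to 1/1.96 = 0.5102.
Setting x·0.14 + (1 − x) = 0.5102 and solving: x = (0.5102 − 1)/(0.14 − 1) = 0.570.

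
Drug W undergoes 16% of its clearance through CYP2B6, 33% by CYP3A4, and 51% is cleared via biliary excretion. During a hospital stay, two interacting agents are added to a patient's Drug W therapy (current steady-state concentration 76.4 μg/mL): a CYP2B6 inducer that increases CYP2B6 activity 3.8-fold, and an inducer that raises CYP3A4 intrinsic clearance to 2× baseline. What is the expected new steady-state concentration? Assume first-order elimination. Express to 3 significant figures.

The CYP2B6 pathway (16% of clearance) increases to 3.8× activity: 0.16 × 3.8 = 0.608.
The CYP3A4 pathway (33% of clearance) is boosted to 2× activity: 0.33 × 2 = 0.66.
Non-CYP routes (51%) are unchanged.
New clearance relative to baseline: 0.608 + 0.66 + 0.51 = 1.778.
Steady-state concentration ∝ 1/CL: new value = 76.4 / 1.778 = 43.0 μg/mL.

43.0 μg/mL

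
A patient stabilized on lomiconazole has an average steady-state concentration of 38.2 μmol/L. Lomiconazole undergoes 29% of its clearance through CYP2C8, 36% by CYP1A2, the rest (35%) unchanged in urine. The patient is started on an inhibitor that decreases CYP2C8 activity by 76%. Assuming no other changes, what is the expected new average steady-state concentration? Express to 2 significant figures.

The CYP2C8 pathway (29% of clearance) falls to 0.24× activity: 0.29 × 0.24 = 0.0696.
CYP1A2 (36%) and the residual 35% are unaffected.
CL_new/CL_old = 0.0696 + 0.36 + 0.35 = 0.7796.
Average steady-state concentration ∝ 1/CL, so new value = 38.2 / 0.7796 = 49 μmol/L.

49 μmol/L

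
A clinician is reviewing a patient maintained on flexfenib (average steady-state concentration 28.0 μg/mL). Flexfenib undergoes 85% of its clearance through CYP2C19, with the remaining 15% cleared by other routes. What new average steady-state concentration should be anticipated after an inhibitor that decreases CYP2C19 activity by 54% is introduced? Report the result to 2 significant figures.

52 μg/mL

The CYP2C19 pathway (85% of clearance) is reduced to 0.46× activity: 0.85 × 0.46 = 0.391.
The remaining 15% of clearance is unaffected.
CL_new/CL_old = 0.391 + 0.15 = 0.541.
Average steady-state concentration ∝ 1/CL, so new value = 28.0 / 0.541 = 52 μg/mL.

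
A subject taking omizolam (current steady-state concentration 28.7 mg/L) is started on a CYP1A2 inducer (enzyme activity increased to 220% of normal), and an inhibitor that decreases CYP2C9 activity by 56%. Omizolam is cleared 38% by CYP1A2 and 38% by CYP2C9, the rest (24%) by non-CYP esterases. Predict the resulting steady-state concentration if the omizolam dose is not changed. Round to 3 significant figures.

CYP1A2: 0.38 × 2.2 = 0.836
CYP2C9: 0.38 × 0.44 = 0.1672
Other: 0.24 (unchanged)
New clearance relative to baseline: 0.836 + 0.1672 + 0.24 = 1.2432.
Dividing the baseline by the relative clearance: 28.7 / 1.2432 = 23.1 mg/L.

23.1 mg/L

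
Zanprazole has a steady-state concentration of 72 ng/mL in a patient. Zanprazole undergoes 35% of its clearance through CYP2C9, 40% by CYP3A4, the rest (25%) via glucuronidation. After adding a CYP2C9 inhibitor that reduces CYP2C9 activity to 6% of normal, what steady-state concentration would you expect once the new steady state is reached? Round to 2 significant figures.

1.1 × 10² ng/mL

The CYP2C9 pathway (35% of clearance) is reduced to 0.06× activity: 0.35 × 0.06 = 0.021.
CYP3A4 (40%) and the residual 25% are unaffected.
New clearance relative to baseline: 0.021 + 0.4 + 0.25 = 0.671.
New steady-state concentration = baseline ÷ relative clearance = 72 / 0.671 = 1.1 × 10² ng/mL.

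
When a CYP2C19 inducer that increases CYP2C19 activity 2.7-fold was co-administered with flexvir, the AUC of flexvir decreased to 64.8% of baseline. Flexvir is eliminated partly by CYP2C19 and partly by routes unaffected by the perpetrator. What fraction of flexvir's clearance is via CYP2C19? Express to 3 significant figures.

0.320

CL'/CL = 1 / 0.648 = 1.543
2.7·fm + (1 − fm) = 1.543
fm = (1.543 − 1) / (2.7 − 1) = 0.320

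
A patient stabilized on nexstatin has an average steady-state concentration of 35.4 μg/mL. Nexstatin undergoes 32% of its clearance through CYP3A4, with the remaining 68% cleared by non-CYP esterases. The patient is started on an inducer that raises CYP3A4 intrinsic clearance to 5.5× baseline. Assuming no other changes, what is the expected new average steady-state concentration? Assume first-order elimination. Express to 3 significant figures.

CYP3A4: 0.32 × 5.5 = 1.76
Other: 0.68 (unchanged)
Relative clearance = 1.76 + 0.68 = 2.44.
With dosing unchanged, average steady-state concentration scales as 1/CL: 35.4 / 2.44 = 14.5 μg/mL.

14.5 μg/mL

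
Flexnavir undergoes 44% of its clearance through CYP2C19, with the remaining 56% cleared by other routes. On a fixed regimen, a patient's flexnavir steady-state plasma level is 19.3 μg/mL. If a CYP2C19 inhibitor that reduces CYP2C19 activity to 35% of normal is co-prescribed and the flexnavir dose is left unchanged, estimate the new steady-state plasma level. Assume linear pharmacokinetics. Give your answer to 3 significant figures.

27.0 μg/mL

The CYP2C19 pathway (44% of clearance) falls to 0.35× activity: 0.44 × 0.35 = 0.154.
The remaining 56% of clearance is unaffected.
New clearance relative to baseline: 0.154 + 0.56 = 0.714.
With dosing unchanged, steady-state plasma level scales as 1/CL: 19.3 / 0.714 = 27.0 μg/mL.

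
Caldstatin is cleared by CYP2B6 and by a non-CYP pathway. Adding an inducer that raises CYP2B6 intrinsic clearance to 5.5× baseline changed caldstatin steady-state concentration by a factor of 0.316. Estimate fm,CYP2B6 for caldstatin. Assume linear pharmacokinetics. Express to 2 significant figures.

CL'/CL = 1 / 0.316 = 3.165
5.5·fm + (1 − fm) = 3.165
fm = (3.165 − 1) / (5.5 − 1) = 0.48

0.48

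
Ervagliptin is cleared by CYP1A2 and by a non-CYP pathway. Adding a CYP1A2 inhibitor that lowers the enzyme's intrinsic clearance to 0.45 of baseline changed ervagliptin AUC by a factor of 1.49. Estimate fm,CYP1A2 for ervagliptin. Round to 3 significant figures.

Let x = fm,CYP1A2. Because AUC ∝ 1/CL, relative clearance fell to 1/1.49 = 0.6711.
Setting x·0.45 + (1 − x) = 0.6711 and solving: x = (0.6711 − 1)/(0.45 − 1) = 0.598.

0.598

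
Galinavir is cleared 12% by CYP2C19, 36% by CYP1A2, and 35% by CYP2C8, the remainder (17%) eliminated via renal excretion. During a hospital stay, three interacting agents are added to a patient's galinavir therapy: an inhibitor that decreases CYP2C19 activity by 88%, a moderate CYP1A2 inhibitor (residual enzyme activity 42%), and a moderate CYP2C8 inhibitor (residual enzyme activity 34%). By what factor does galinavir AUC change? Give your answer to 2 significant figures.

2.2

The CYP2C19 pathway (12% of clearance) falls to 0.12× activity: 0.12 × 0.12 = 0.0144.
The CYP1A2 pathway (36% of clearance) falls to 0.42× activity: 0.36 × 0.42 = 0.1512.
The CYP2C8 pathway (35% of clearance) falls to 0.34× activity: 0.35 × 0.34 = 0.119.
Non-CYP routes (17%) are unchanged.
Relative clearance = 0.0144 + 0.1512 + 0.119 + 0.17 = 0.4546.
Net AUC ratio = 1 / 0.4546 = 2.2.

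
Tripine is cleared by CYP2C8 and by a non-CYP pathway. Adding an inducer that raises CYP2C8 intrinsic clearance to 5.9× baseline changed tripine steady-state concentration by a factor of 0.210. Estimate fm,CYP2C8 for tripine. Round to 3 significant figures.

0.768

Write x for the fraction cleared via CYP2C8. The observed steady-state concentration change means clearance rose to 1/0.210 = 4.762 of baseline.
Only the CYP2C8 route changed, so 4.762 = x·5.9 + (1 − x), giving x = 0.768.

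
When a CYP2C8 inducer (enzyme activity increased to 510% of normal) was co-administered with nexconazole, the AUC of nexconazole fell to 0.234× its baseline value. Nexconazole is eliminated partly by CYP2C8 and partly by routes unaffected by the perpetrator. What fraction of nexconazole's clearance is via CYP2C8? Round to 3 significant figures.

Let fm be the CYP2C8 fraction. New clearance relative to baseline = fm × 5.1 + (1 − fm).
AUC ratio = 1 / (new CL fraction), so new CL fraction = 1 / 0.234 = 4.274.
fm × 5.1 + 1 − fm = 4.274  ⇒  fm × (5.1 − 1) = 3.274  ⇒  fm = 0.798.

0.798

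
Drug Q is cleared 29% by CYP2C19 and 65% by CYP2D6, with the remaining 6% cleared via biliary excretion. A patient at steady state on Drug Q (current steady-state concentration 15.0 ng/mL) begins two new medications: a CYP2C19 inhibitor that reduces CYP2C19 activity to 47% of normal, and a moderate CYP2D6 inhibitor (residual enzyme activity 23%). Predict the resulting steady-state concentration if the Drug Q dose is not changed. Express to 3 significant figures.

The CYP2C19 pathway (29% of clearance) is reduced to 0.47× activity: 0.29 × 0.47 = 0.1363.
The CYP2D6 pathway (65% of clearance) is reduced to 0.23× activity: 0.65 × 0.23 = 0.1495.
Non-CYP routes (6%) are unchanged.
Relative clearance = 0.1363 + 0.1495 + 0.06 = 0.3458.
New steady-state concentration = 15.0 / 0.3458 = 43.4 ng/mL (concentration scales inversely with clearance).

43.4 ng/mL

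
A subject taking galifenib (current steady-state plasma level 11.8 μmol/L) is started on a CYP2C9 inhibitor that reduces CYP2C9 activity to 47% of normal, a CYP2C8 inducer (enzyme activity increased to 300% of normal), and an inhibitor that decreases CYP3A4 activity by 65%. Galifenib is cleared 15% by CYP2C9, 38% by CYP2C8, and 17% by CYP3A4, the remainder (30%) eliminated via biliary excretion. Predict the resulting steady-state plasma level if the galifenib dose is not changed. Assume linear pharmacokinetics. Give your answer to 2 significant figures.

The CYP2C9 pathway (15% of clearance) drops to 0.47× activity: 0.15 × 0.47 = 0.0705.
The CYP2C8 pathway (38% of clearance) increases to 3× activity: 0.38 × 3 = 1.14.
The CYP3A4 pathway (17% of clearance) drops to 0.35× activity: 0.17 × 0.35 = 0.0595.
The remaining 30% of clearance is unaffected.
CL_new/CL_old = 0.0705 + 1.14 + 0.0595 + 0.3 = 1.57.
Dividing the baseline by the relative clearance: 11.8 / 1.57 = 7.5 μmol/L.

7.5 μmol/L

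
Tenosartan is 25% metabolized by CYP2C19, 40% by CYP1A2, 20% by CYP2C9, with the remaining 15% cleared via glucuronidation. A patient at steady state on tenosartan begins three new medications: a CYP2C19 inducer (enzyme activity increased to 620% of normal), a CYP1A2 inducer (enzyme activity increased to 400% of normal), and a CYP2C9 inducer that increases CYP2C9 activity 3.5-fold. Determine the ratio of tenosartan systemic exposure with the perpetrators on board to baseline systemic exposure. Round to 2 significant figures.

0.25

The CYP2C19 pathway (25% of clearance) is boosted to 6.2× activity: 0.25 × 6.2 = 1.55.
The CYP1A2 pathway (40% of clearance) rises to 4× activity: 0.4 × 4 = 1.6.
The CYP2C9 pathway (20% of clearance) is boosted to 3.5× activity: 0.2 × 3.5 = 0.7.
The remaining 15% of clearance is unaffected.
Relative clearance = 1.55 + 1.6 + 0.7 + 0.15 = 4.
Systemic exposure ∝ 1/CL: fold-change = 1 / 4 = 0.25.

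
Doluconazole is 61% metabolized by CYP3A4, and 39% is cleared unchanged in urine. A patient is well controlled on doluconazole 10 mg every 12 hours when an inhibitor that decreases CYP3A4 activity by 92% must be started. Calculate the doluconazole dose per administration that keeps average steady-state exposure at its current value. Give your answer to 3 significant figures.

4.39 mg

The CYP3A4 pathway (61% of clearance) drops to 0.08× activity: 0.61 × 0.08 = 0.0488.
The remaining 39% of clearance is unaffected.
New clearance relative to baseline: 0.0488 + 0.39 = 0.4388.
To maintain the same steady-state level, dose must scale with clearance: new dose = 10 × 0.4388 = 4.39 mg.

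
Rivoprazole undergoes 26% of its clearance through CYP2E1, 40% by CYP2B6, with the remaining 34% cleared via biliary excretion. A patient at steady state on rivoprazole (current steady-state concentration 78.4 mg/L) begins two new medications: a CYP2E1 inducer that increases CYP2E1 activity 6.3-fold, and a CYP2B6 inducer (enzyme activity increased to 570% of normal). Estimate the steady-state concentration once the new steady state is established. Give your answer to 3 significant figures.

The CYP2E1 pathway (26% of clearance) is boosted to 6.3× activity: 0.26 × 6.3 = 1.638.
The CYP2B6 pathway (40% of clearance) is boosted to 5.7× activity: 0.4 × 5.7 = 2.28.
Non-CYP routes (34%) are unchanged.
New clearance relative to baseline: 1.638 + 2.28 + 0.34 = 4.258.
New steady-state concentration = 78.4 / 4.258 = 18.4 mg/L (concentration scales inversely with clearance).

18.4 mg/L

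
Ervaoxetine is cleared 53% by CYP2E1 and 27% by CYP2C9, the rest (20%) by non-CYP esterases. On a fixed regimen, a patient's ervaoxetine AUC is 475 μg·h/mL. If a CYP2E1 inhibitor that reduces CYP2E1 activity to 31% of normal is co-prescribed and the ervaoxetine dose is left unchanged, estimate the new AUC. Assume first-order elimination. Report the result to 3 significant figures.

749 μg·h/mL

The CYP2E1 pathway (53% of clearance) falls to 0.31× activity: 0.53 × 0.31 = 0.1643.
CYP2C9 (27%) and the residual 20% are unaffected.
New clearance relative to baseline: 0.1643 + 0.27 + 0.2 = 0.6343.
AUC ∝ 1/CL, so new value = 475 / 0.6343 = 749 μg·h/mL.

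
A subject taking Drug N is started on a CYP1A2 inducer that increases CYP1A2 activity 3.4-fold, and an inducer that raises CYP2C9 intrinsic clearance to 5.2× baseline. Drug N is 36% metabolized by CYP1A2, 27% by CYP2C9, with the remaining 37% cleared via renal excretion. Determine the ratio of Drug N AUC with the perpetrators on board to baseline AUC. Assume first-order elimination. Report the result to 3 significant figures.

CYP1A2: 0.36 × 3.4 = 1.224
CYP2C9: 0.27 × 5.2 = 1.404
Other: 0.37 (unchanged)
New clearance relative to baseline: 1.224 + 1.404 + 0.37 = 2.998.
Net AUC ratio = 1 / 2.998 = 0.334.

0.334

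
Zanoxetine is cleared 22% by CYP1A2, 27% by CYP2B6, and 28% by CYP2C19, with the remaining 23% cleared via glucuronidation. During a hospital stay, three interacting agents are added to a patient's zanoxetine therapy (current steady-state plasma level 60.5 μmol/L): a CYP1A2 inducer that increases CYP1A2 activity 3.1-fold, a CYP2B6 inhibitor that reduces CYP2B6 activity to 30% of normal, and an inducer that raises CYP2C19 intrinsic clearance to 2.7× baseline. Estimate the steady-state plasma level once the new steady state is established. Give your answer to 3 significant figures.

The CYP1A2 pathway (22% of clearance) increases to 3.1× activity: 0.22 × 3.1 = 0.682.
The CYP2B6 pathway (27% of clearance) is reduced to 0.3× activity: 0.27 × 0.3 = 0.081.
The CYP2C19 pathway (28% of clearance) increases to 2.7× activity: 0.28 × 2.7 = 0.756.
Non-CYP routes (23%) are unchanged.
CL_new/CL_old = 0.682 + 0.081 + 0.756 + 0.23 = 1.749.
Steady-state plasma level ∝ 1/CL: new value = 60.5 / 1.749 = 34.6 μmol/L.

34.6 μmol/L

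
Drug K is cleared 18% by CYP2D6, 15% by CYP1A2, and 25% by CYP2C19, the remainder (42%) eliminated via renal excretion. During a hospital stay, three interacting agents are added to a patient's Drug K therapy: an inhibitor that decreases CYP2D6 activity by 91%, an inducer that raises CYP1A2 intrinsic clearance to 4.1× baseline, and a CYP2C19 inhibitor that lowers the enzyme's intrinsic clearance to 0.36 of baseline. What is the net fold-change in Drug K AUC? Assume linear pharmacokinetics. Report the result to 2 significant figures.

CYP2D6: 0.18 × 0.09 = 0.0162
CYP1A2: 0.15 × 4.1 = 0.615
CYP2C19: 0.25 × 0.36 = 0.09
Other: 0.42 (unchanged)
New clearance relative to baseline: 0.0162 + 0.615 + 0.09 + 0.42 = 1.1412.
AUC ∝ 1/CL: fold-change = 1 / 1.1412 = 0.88.

0.88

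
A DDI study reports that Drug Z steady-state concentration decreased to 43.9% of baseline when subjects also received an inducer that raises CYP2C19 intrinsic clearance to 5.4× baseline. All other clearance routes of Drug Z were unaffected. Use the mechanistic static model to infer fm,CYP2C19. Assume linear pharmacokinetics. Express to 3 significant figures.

0.290

Call the CYP2C19 fraction fm. After the interaction, CL_new/CL_old = fm × 5.4 + (1 − fm).
Steady-state concentration ratio = 1 / (new CL fraction), so new CL fraction = 1 / 0.439 = 2.278.
fm × 5.4 + 1 − fm = 2.278  ⇒  fm × (5.4 − 1) = 1.278  ⇒  fm = 0.290.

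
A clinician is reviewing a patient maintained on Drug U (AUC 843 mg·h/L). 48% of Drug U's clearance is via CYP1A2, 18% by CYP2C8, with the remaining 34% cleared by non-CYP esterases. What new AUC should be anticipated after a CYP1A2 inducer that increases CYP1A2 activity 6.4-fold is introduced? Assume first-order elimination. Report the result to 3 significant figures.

235 mg·h/L

The CYP1A2 pathway (48% of clearance) rises to 6.4× activity: 0.48 × 6.4 = 3.072.
CYP2C8 (18%) and the residual 34% are unaffected.
CL_new/CL_old = 3.072 + 0.18 + 0.34 = 3.592.
AUC ∝ 1/CL, so new value = 843 / 3.592 = 235 mg·h/L.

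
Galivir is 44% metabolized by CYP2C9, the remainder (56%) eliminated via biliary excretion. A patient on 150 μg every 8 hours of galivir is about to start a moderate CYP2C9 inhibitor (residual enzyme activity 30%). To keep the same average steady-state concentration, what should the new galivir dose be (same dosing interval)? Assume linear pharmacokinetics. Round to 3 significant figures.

104 μg

CYP2C9: 0.44 × 0.3 = 0.132
Other: 0.56 (unchanged)
New clearance relative to baseline: 0.132 + 0.56 = 0.692.
To maintain the same steady-state level, dose must scale with clearance: new dose = 150 × 0.692 = 104 μg.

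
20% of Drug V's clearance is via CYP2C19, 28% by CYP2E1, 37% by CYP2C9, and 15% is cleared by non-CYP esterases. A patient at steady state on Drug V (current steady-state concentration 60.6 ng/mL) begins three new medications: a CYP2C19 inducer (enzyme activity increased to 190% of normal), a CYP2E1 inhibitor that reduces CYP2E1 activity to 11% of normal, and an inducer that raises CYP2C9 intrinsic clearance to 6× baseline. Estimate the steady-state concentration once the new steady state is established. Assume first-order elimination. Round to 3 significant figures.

21.8 ng/mL

The CYP2C19 pathway (20% of clearance) rises to 1.9× activity: 0.2 × 1.9 = 0.38.
The CYP2E1 pathway (28% of clearance) is reduced to 0.11× activity: 0.28 × 0.11 = 0.0308.
The CYP2C9 pathway (37% of clearance) is boosted to 6× activity: 0.37 × 6 = 2.22.
The remaining 15% of clearance is unaffected.
Relative clearance = 0.38 + 0.0308 + 2.22 + 0.15 = 2.7808.
Dividing the baseline by the relative clearance: 60.6 / 2.7808 = 21.8 ng/mL.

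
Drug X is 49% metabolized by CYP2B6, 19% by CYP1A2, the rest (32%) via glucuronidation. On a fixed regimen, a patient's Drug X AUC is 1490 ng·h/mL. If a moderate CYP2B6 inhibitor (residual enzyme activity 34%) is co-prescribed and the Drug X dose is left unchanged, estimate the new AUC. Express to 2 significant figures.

CYP2B6: 0.49 × 0.34 = 0.1666
CYP1A2: 0.19 (unchanged)
Other: 0.32 (unchanged)
New clearance relative to baseline: 0.1666 + 0.19 + 0.32 = 0.6766.
AUC ∝ 1/CL, so new value = 1490 / 0.6766 = 2.2 × 10³ ng·h/mL.

2.2 × 10³ ng·h/mL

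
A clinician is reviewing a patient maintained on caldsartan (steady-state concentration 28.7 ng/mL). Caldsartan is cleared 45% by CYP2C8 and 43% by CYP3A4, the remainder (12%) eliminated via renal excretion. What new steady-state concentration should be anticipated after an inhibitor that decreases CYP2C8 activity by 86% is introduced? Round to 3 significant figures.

The CYP2C8 pathway (45% of clearance) drops to 0.14× activity: 0.45 × 0.14 = 0.063.
CYP3A4 (43%) and the residual 12% are unaffected.
CL_new/CL_old = 0.063 + 0.43 + 0.12 = 0.613.
With dosing unchanged, steady-state concentration scales as 1/CL: 28.7 / 0.613 = 46.8 ng/mL.

46.8 ng/mL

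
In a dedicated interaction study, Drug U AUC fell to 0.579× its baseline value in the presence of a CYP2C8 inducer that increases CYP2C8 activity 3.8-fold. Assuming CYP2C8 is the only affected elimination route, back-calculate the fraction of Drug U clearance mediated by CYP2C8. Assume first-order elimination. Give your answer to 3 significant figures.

Let x = fm,CYP2C8. Because AUC ∝ 1/CL, relative clearance rose to 1/0.579 = 1.727.
Setting x·3.8 + (1 − x) = 1.727 and solving: x = (1.727 − 1)/(3.8 − 1) = 0.260.

0.260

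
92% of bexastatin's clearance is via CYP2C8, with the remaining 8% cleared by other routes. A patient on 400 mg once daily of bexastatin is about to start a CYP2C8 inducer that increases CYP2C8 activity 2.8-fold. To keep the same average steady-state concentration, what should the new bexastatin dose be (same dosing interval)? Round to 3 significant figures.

The CYP2C8 pathway (92% of clearance) increases to 2.8× activity: 0.92 × 2.8 = 2.576.
The remaining 8% of clearance is unaffected.
Relative clearance = 2.576 + 0.08 = 2.656.
Css,avg = (dose rate)/CL, so holding Css fixed requires dose ∝ CL: 400 × 2.656 = 1.06 × 10³ mg.

1.06 × 10³ mg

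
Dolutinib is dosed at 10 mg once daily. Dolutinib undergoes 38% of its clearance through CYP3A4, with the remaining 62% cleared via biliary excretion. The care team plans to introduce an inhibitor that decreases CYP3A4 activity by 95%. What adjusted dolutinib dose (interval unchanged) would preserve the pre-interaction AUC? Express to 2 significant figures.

6.4 mg

The CYP3A4 pathway (38% of clearance) drops to 0.05× activity: 0.38 × 0.05 = 0.019.
Non-CYP routes (62%) are unchanged.
New clearance relative to baseline: 0.019 + 0.62 = 0.639.
Exposure is unchanged when dose changes in proportion to clearance. New dose = 10 mg × 0.639 = 6.4 mg.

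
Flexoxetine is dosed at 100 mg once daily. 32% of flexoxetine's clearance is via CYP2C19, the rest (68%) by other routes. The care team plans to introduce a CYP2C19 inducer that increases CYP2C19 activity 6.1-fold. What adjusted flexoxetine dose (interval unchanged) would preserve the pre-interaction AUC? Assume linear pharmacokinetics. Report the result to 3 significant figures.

263 mg

The CYP2C19 pathway (32% of clearance) rises to 6.1× activity: 0.32 × 6.1 = 1.952.
The remaining 68% of clearance is unaffected.
Relative clearance = 1.952 + 0.68 = 2.632.
Css,avg = (dose rate)/CL, so holding Css fixed requires dose ∝ CL: 100 × 2.632 = 263 mg.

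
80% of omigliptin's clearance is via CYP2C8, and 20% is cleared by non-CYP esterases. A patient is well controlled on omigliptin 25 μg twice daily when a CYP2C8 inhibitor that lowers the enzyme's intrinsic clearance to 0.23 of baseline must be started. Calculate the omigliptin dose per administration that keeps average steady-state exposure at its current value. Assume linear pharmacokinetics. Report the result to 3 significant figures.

9.60 μg

CYP2C8: 0.8 × 0.23 = 0.184
Other: 0.2 (unchanged)
CL_new/CL_old = 0.184 + 0.2 = 0.384.
Css,avg = (dose rate)/CL, so holding Css fixed requires dose ∝ CL: 25 × 0.384 = 9.60 μg.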